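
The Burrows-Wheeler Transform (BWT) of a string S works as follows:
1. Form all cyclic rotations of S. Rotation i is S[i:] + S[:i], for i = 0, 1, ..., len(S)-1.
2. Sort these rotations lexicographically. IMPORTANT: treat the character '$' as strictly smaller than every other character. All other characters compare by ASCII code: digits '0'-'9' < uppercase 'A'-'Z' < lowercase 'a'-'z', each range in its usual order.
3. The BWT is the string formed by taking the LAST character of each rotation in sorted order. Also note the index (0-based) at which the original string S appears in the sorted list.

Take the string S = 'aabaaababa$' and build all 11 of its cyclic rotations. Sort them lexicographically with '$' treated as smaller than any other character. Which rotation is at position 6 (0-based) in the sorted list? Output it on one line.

All 11 rotations (rotation i = S[i:]+S[:i]):
  rot[0] = aabaaababa$
  rot[1] = abaaababa$a
  rot[2] = baaababa$aa
  rot[3] = aaababa$aab
  rot[4] = aababa$aaba
  rot[5] = ababa$aabaa
  rot[6] = baba$aabaaa
  rot[7] = aba$aabaaab
  rot[8] = ba$aabaaaba
  rot[9] = a$aabaaabab
  rot[10] = $aabaaababa
Sorted (with $ < everything):
  sorted[0] = $aabaaababa
  sorted[1] = a$aabaaabab
  sorted[2] = aaababa$aab
  sorted[3] = aabaaababa$
  sorted[4] = aababa$aaba
  sorted[5] = aba$aabaaab
  sorted[6] = abaaababa$a
  sorted[7] = ababa$aabaa
  sorted[8] = ba$aabaaaba
  sorted[9] = baaababa$aa
  sorted[10] = baba$aabaaa
sorted[6] = abaaababa$a

Answer: abaaababa$a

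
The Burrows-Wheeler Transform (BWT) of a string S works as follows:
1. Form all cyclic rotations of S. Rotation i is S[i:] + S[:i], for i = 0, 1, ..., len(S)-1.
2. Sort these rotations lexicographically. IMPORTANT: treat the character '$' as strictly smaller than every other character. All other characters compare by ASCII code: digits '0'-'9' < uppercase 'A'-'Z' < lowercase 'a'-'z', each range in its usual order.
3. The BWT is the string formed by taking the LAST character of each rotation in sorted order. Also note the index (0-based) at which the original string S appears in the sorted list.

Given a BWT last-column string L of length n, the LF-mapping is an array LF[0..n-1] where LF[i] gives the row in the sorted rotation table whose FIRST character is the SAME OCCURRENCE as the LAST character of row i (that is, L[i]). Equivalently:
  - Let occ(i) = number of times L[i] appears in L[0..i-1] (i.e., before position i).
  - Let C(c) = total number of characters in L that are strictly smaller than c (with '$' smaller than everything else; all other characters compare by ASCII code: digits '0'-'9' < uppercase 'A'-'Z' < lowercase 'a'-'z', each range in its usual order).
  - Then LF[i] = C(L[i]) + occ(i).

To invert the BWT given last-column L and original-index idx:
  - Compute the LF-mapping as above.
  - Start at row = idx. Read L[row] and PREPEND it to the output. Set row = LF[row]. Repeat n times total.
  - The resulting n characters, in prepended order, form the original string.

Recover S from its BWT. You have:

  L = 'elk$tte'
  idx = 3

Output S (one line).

Answer: kettle$

Derivation:
LF mapping: 1 4 3 0 5 6 2
Walk LF starting at row 3, prepending L[row]:
  step 1: row=3, L[3]='$', prepend. Next row=LF[3]=0
  step 2: row=0, L[0]='e', prepend. Next row=LF[0]=1
  step 3: row=1, L[1]='l', prepend. Next row=LF[1]=4
  step 4: row=4, L[4]='t', prepend. Next row=LF[4]=5
  step 5: row=5, L[5]='t', prepend. Next row=LF[5]=6
  step 6: row=6, L[6]='e', prepend. Next row=LF[6]=2
  step 7: row=2, L[2]='k', prepend. Next row=LF[2]=3
Reversed output: kettle$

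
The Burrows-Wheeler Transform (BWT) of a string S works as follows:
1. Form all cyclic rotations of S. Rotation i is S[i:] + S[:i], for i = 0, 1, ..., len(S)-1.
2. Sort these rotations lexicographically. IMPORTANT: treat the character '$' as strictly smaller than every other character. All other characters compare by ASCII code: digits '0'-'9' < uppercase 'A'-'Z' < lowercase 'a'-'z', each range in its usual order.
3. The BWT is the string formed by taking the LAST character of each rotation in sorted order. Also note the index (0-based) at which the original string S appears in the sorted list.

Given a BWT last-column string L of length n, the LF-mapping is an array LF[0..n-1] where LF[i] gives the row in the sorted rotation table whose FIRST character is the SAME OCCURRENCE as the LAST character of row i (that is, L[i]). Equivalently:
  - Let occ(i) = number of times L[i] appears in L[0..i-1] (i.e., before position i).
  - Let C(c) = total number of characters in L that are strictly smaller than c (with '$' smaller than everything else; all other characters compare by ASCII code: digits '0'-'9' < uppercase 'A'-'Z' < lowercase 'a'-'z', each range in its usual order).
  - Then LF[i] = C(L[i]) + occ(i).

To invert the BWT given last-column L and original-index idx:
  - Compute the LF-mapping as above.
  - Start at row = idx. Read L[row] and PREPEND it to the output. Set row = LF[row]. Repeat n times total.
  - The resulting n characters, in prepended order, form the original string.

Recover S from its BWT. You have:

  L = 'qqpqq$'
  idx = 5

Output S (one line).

LF mapping: 2 3 1 4 5 0
Walk LF starting at row 5, prepending L[row]:
  step 1: row=5, L[5]='$', prepend. Next row=LF[5]=0
  step 2: row=0, L[0]='q', prepend. Next row=LF[0]=2
  step 3: row=2, L[2]='p', prepend. Next row=LF[2]=1
  step 4: row=1, L[1]='q', prepend. Next row=LF[1]=3
  step 5: row=3, L[3]='q', prepend. Next row=LF[3]=4
  step 6: row=4, L[4]='q', prepend. Next row=LF[4]=5
Reversed output: qqqpq$

Answer: qqqpq$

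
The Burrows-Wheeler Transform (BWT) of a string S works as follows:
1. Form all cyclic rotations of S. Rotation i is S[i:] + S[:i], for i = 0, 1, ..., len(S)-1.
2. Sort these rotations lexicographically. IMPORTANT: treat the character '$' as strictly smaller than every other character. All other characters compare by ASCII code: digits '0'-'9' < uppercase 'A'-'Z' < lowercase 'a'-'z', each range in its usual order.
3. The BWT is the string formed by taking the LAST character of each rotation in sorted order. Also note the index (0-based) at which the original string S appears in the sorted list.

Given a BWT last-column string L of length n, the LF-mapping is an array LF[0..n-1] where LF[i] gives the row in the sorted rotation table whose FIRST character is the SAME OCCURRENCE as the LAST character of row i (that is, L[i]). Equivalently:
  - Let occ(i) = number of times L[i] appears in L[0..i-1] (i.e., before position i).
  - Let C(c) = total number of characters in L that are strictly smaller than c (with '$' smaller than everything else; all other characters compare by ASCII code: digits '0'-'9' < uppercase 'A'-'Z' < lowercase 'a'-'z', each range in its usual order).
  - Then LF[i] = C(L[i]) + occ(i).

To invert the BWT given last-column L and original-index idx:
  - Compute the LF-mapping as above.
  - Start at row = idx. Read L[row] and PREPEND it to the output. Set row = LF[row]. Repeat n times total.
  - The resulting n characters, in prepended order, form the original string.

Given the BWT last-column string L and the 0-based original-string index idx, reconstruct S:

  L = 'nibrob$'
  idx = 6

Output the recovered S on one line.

Answer: ribbon$

Derivation:
LF mapping: 4 3 1 6 5 2 0
Walk LF starting at row 6, prepending L[row]:
  step 1: row=6, L[6]='$', prepend. Next row=LF[6]=0
  step 2: row=0, L[0]='n', prepend. Next row=LF[0]=4
  step 3: row=4, L[4]='o', prepend. Next row=LF[4]=5
  step 4: row=5, L[5]='b', prepend. Next row=LF[5]=2
  step 5: row=2, L[2]='b', prepend. Next row=LF[2]=1
  step 6: row=1, L[1]='i', prepend. Next row=LF[1]=3
  step 7: row=3, L[3]='r', prepend. Next row=LF[3]=6
Reversed output: ribbon$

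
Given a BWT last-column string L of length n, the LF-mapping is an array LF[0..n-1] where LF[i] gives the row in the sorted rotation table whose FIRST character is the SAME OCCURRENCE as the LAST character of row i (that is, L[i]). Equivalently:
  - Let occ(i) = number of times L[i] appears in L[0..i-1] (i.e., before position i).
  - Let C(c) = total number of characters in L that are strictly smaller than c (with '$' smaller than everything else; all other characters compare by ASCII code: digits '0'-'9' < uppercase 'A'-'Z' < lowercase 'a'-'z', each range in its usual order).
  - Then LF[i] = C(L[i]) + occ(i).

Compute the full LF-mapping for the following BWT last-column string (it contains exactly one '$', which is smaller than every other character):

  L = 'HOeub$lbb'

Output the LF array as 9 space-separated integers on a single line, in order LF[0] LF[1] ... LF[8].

Char counts: '$':1, 'H':1, 'O':1, 'b':3, 'e':1, 'l':1, 'u':1
C (first-col start): C('$')=0, C('H')=1, C('O')=2, C('b')=3, C('e')=6, C('l')=7, C('u')=8
L[0]='H': occ=0, LF[0]=C('H')+0=1+0=1
L[1]='O': occ=0, LF[1]=C('O')+0=2+0=2
L[2]='e': occ=0, LF[2]=C('e')+0=6+0=6
L[3]='u': occ=0, LF[3]=C('u')+0=8+0=8
L[4]='b': occ=0, LF[4]=C('b')+0=3+0=3
L[5]='$': occ=0, LF[5]=C('$')+0=0+0=0
L[6]='l': occ=0, LF[6]=C('l')+0=7+0=7
L[7]='b': occ=1, LF[7]=C('b')+1=3+1=4
L[8]='b': occ=2, LF[8]=C('b')+2=3+2=5

Answer: 1 2 6 8 3 0 7 4 5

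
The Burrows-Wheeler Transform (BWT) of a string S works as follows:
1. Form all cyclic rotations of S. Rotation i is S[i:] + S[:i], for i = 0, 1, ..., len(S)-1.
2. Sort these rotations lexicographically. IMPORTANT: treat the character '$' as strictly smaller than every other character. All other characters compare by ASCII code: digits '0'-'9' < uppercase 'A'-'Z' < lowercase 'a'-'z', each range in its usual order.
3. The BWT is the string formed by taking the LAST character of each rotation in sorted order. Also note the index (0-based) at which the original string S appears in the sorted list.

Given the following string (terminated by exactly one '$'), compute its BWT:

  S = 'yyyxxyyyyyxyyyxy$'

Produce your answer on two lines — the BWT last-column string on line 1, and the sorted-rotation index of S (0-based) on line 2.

All 17 rotations (rotation i = S[i:]+S[:i]):
  rot[0] = yyyxxyyyyyxyyyxy$
  rot[1] = yyxxyyyyyxyyyxy$y
  rot[2] = yxxyyyyyxyyyxy$yy
  rot[3] = xxyyyyyxyyyxy$yyy
  rot[4] = xyyyyyxyyyxy$yyyx
  rot[5] = yyyyyxyyyxy$yyyxx
  rot[6] = yyyyxyyyxy$yyyxxy
  rot[7] = yyyxyyyxy$yyyxxyy
  rot[8] = yyxyyyxy$yyyxxyyy
  rot[9] = yxyyyxy$yyyxxyyyy
  rot[10] = xyyyxy$yyyxxyyyyy
  rot[11] = yyyxy$yyyxxyyyyyx
  rot[12] = yyxy$yyyxxyyyyyxy
  rot[13] = yxy$yyyxxyyyyyxyy
  rot[14] = xy$yyyxxyyyyyxyyy
  rot[15] = y$yyyxxyyyyyxyyyx
  rot[16] = $yyyxxyyyyyxyyyxy
Sorted (with $ < everything):
  sorted[0] = $yyyxxyyyyyxyyyxy  (last char: 'y')
  sorted[1] = xxyyyyyxyyyxy$yyy  (last char: 'y')
  sorted[2] = xy$yyyxxyyyyyxyyy  (last char: 'y')
  sorted[3] = xyyyxy$yyyxxyyyyy  (last char: 'y')
  sorted[4] = xyyyyyxyyyxy$yyyx  (last char: 'x')
  sorted[5] = y$yyyxxyyyyyxyyyx  (last char: 'x')
  sorted[6] = yxxyyyyyxyyyxy$yy  (last char: 'y')
  sorted[7] = yxy$yyyxxyyyyyxyy  (last char: 'y')
  sorted[8] = yxyyyxy$yyyxxyyyy  (last char: 'y')
  sorted[9] = yyxxyyyyyxyyyxy$y  (last char: 'y')
  sorted[10] = yyxy$yyyxxyyyyyxy  (last char: 'y')
  sorted[11] = yyxyyyxy$yyyxxyyy  (last char: 'y')
  sorted[12] = yyyxxyyyyyxyyyxy$  (last char: '$')
  sorted[13] = yyyxy$yyyxxyyyyyx  (last char: 'x')
  sorted[14] = yyyxyyyxy$yyyxxyy  (last char: 'y')
  sorted[15] = yyyyxyyyxy$yyyxxy  (last char: 'y')
  sorted[16] = yyyyyxyyyxy$yyyxx  (last char: 'x')
Last column: yyyyxxyyyyyy$xyyx
Original string S is at sorted index 12

Answer: yyyyxxyyyyyy$xyyx
12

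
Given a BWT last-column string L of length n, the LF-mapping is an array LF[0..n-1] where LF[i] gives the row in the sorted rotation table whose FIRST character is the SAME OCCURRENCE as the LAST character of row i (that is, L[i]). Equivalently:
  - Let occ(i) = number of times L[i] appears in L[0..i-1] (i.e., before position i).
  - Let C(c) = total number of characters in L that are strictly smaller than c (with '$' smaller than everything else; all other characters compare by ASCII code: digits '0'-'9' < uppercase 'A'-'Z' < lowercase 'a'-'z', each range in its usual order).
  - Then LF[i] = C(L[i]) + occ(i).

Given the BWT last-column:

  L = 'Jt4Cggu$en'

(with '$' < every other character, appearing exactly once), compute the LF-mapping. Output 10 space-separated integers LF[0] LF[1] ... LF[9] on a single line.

Answer: 3 8 1 2 5 6 9 0 4 7

Derivation:
Char counts: '$':1, '4':1, 'C':1, 'J':1, 'e':1, 'g':2, 'n':1, 't':1, 'u':1
C (first-col start): C('$')=0, C('4')=1, C('C')=2, C('J')=3, C('e')=4, C('g')=5, C('n')=7, C('t')=8, C('u')=9
L[0]='J': occ=0, LF[0]=C('J')+0=3+0=3
L[1]='t': occ=0, LF[1]=C('t')+0=8+0=8
L[2]='4': occ=0, LF[2]=C('4')+0=1+0=1
L[3]='C': occ=0, LF[3]=C('C')+0=2+0=2
L[4]='g': occ=0, LF[4]=C('g')+0=5+0=5
L[5]='g': occ=1, LF[5]=C('g')+1=5+1=6
L[6]='u': occ=0, LF[6]=C('u')+0=9+0=9
L[7]='$': occ=0, LF[7]=C('$')+0=0+0=0
L[8]='e': occ=0, LF[8]=C('e')+0=4+0=4
L[9]='n': occ=0, LF[9]=C('n')+0=7+0=7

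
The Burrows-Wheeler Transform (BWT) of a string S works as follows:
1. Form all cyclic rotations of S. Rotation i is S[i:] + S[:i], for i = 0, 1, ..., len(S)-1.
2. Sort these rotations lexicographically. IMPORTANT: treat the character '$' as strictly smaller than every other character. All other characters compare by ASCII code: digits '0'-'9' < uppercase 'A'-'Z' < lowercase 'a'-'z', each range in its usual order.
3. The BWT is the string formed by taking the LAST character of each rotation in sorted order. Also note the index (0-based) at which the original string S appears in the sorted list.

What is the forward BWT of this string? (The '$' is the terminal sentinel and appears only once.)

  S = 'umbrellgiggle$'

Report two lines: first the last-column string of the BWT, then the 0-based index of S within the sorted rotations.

All 14 rotations (rotation i = S[i:]+S[:i]):
  rot[0] = umbrellgiggle$
  rot[1] = mbrellgiggle$u
  rot[2] = brellgiggle$um
  rot[3] = rellgiggle$umb
  rot[4] = ellgiggle$umbr
  rot[5] = llgiggle$umbre
  rot[6] = lgiggle$umbrel
  rot[7] = giggle$umbrell
  rot[8] = iggle$umbrellg
  rot[9] = ggle$umbrellgi
  rot[10] = gle$umbrellgig
  rot[11] = le$umbrellgigg
  rot[12] = e$umbrellgiggl
  rot[13] = $umbrellgiggle
Sorted (with $ < everything):
  sorted[0] = $umbrellgiggle  (last char: 'e')
  sorted[1] = brellgiggle$um  (last char: 'm')
  sorted[2] = e$umbrellgiggl  (last char: 'l')
  sorted[3] = ellgiggle$umbr  (last char: 'r')
  sorted[4] = ggle$umbrellgi  (last char: 'i')
  sorted[5] = giggle$umbrell  (last char: 'l')
  sorted[6] = gle$umbrellgig  (last char: 'g')
  sorted[7] = iggle$umbrellg  (last char: 'g')
  sorted[8] = le$umbrellgigg  (last char: 'g')
  sorted[9] = lgiggle$umbrel  (last char: 'l')
  sorted[10] = llgiggle$umbre  (last char: 'e')
  sorted[11] = mbrellgiggle$u  (last char: 'u')
  sorted[12] = rellgiggle$umb  (last char: 'b')
  sorted[13] = umbrellgiggle$  (last char: '$')
Last column: emlrilgggleub$
Original string S is at sorted index 13

Answer: emlrilgggleub$
13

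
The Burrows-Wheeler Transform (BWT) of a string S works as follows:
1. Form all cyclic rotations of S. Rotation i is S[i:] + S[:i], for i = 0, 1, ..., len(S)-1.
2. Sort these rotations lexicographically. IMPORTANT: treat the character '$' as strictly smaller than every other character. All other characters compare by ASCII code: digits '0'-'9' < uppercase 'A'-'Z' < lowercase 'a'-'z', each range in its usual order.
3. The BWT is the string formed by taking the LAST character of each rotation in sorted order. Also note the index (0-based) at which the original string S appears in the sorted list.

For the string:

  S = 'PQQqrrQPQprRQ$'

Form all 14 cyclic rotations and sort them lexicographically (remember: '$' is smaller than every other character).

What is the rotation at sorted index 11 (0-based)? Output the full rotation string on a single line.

All 14 rotations (rotation i = S[i:]+S[:i]):
  rot[0] = PQQqrrQPQprRQ$
  rot[1] = QQqrrQPQprRQ$P
  rot[2] = QqrrQPQprRQ$PQ
  rot[3] = qrrQPQprRQ$PQQ
  rot[4] = rrQPQprRQ$PQQq
  rot[5] = rQPQprRQ$PQQqr
  rot[6] = QPQprRQ$PQQqrr
  rot[7] = PQprRQ$PQQqrrQ
  rot[8] = QprRQ$PQQqrrQP
  rot[9] = prRQ$PQQqrrQPQ
  rot[10] = rRQ$PQQqrrQPQp
  rot[11] = RQ$PQQqrrQPQpr
  rot[12] = Q$PQQqrrQPQprR
  rot[13] = $PQQqrrQPQprRQ
Sorted (with $ < everything):
  sorted[0] = $PQQqrrQPQprRQ
  sorted[1] = PQQqrrQPQprRQ$
  sorted[2] = PQprRQ$PQQqrrQ
  sorted[3] = Q$PQQqrrQPQprR
  sorted[4] = QPQprRQ$PQQqrr
  sorted[5] = QQqrrQPQprRQ$P
  sorted[6] = QprRQ$PQQqrrQP
  sorted[7] = QqrrQPQprRQ$PQ
  sorted[8] = RQ$PQQqrrQPQpr
  sorted[9] = prRQ$PQQqrrQPQ
  sorted[10] = qrrQPQprRQ$PQQ
  sorted[11] = rQPQprRQ$PQQqr
  sorted[12] = rRQ$PQQqrrQPQp
  sorted[13] = rrQPQprRQ$PQQq
sorted[11] = rQPQprRQ$PQQqr

Answer: rQPQprRQ$PQQqr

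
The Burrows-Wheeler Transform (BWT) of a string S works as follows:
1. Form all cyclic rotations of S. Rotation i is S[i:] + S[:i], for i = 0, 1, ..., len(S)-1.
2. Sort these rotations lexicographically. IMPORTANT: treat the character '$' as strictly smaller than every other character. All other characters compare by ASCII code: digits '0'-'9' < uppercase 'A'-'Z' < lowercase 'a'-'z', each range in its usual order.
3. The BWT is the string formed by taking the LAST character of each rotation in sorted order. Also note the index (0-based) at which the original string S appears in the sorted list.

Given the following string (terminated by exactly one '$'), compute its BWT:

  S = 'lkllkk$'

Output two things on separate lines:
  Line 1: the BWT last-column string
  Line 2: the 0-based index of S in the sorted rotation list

Answer: kklll$k
5

Derivation:
All 7 rotations (rotation i = S[i:]+S[:i]):
  rot[0] = lkllkk$
  rot[1] = kllkk$l
  rot[2] = llkk$lk
  rot[3] = lkk$lkl
  rot[4] = kk$lkll
  rot[5] = k$lkllk
  rot[6] = $lkllkk
Sorted (with $ < everything):
  sorted[0] = $lkllkk  (last char: 'k')
  sorted[1] = k$lkllk  (last char: 'k')
  sorted[2] = kk$lkll  (last char: 'l')
  sorted[3] = kllkk$l  (last char: 'l')
  sorted[4] = lkk$lkl  (last char: 'l')
  sorted[5] = lkllkk$  (last char: '$')
  sorted[6] = llkk$lk  (last char: 'k')
Last column: kklll$k
Original string S is at sorted index 5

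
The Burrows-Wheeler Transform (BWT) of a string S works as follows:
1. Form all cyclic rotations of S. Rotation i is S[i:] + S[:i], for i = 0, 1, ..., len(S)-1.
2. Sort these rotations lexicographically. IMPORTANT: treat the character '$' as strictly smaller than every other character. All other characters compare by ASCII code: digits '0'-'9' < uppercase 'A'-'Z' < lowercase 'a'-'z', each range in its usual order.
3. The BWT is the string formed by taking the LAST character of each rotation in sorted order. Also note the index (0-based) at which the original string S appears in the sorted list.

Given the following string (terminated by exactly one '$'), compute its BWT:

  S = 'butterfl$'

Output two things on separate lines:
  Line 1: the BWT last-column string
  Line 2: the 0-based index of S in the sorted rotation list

Answer: l$trfetub
1

Derivation:
All 9 rotations (rotation i = S[i:]+S[:i]):
  rot[0] = butterfl$
  rot[1] = utterfl$b
  rot[2] = tterfl$bu
  rot[3] = terfl$but
  rot[4] = erfl$butt
  rot[5] = rfl$butte
  rot[6] = fl$butter
  rot[7] = l$butterf
  rot[8] = $butterfl
Sorted (with $ < everything):
  sorted[0] = $butterfl  (last char: 'l')
  sorted[1] = butterfl$  (last char: '$')
  sorted[2] = erfl$butt  (last char: 't')
  sorted[3] = fl$butter  (last char: 'r')
  sorted[4] = l$butterf  (last char: 'f')
  sorted[5] = rfl$butte  (last char: 'e')
  sorted[6] = terfl$but  (last char: 't')
  sorted[7] = tterfl$bu  (last char: 'u')
  sorted[8] = utterfl$b  (last char: 'b')
Last column: l$trfetub
Original string S is at sorted index 1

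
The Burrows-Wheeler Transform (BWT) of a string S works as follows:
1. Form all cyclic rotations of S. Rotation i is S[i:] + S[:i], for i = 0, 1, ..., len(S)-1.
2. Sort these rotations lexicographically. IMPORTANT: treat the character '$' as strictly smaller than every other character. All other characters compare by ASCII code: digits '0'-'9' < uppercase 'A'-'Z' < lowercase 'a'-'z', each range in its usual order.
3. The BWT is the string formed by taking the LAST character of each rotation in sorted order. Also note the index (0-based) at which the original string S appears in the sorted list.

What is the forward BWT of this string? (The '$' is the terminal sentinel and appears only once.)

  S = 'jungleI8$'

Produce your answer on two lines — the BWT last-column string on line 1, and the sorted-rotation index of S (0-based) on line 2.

Answer: 8Ieln$guj
5

Derivation:
All 9 rotations (rotation i = S[i:]+S[:i]):
  rot[0] = jungleI8$
  rot[1] = ungleI8$j
  rot[2] = ngleI8$ju
  rot[3] = gleI8$jun
  rot[4] = leI8$jung
  rot[5] = eI8$jungl
  rot[6] = I8$jungle
  rot[7] = 8$jungleI
  rot[8] = $jungleI8
Sorted (with $ < everything):
  sorted[0] = $jungleI8  (last char: '8')
  sorted[1] = 8$jungleI  (last char: 'I')
  sorted[2] = I8$jungle  (last char: 'e')
  sorted[3] = eI8$jungl  (last char: 'l')
  sorted[4] = gleI8$jun  (last char: 'n')
  sorted[5] = jungleI8$  (last char: '$')
  sorted[6] = leI8$jung  (last char: 'g')
  sorted[7] = ngleI8$ju  (last char: 'u')
  sorted[8] = ungleI8$j  (last char: 'j')
Last column: 8Ieln$guj
Original string S is at sorted index 5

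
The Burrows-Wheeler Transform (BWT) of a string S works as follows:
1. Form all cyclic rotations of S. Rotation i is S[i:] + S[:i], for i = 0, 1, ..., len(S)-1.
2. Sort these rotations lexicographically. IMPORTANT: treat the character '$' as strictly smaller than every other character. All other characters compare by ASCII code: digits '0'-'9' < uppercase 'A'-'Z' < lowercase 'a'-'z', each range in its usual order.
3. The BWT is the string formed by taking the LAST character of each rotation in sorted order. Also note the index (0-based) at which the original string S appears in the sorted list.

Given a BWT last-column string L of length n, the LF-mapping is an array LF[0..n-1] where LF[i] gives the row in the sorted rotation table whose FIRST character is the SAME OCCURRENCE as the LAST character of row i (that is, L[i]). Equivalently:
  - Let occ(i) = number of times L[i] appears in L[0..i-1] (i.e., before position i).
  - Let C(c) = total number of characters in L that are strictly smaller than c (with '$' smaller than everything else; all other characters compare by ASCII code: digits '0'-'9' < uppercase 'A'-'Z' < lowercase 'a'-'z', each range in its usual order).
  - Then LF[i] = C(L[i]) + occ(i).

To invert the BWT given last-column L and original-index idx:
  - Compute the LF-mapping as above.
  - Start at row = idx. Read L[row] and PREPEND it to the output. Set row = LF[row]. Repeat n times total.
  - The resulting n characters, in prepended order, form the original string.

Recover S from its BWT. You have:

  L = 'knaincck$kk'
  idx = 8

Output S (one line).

Answer: knickknack$

Derivation:
LF mapping: 5 9 1 4 10 2 3 6 0 7 8
Walk LF starting at row 8, prepending L[row]:
  step 1: row=8, L[8]='$', prepend. Next row=LF[8]=0
  step 2: row=0, L[0]='k', prepend. Next row=LF[0]=5
  step 3: row=5, L[5]='c', prepend. Next row=LF[5]=2
  step 4: row=2, L[2]='a', prepend. Next row=LF[2]=1
  step 5: row=1, L[1]='n', prepend. Next row=LF[1]=9
  step 6: row=9, L[9]='k', prepend. Next row=LF[9]=7
  step 7: row=7, L[7]='k', prepend. Next row=LF[7]=6
  step 8: row=6, L[6]='c', prepend. Next row=LF[6]=3
  step 9: row=3, L[3]='i', prepend. Next row=LF[3]=4
  step 10: row=4, L[4]='n', prepend. Next row=LF[4]=10
  step 11: row=10, L[10]='k', prepend. Next row=LF[10]=8
Reversed output: knickknack$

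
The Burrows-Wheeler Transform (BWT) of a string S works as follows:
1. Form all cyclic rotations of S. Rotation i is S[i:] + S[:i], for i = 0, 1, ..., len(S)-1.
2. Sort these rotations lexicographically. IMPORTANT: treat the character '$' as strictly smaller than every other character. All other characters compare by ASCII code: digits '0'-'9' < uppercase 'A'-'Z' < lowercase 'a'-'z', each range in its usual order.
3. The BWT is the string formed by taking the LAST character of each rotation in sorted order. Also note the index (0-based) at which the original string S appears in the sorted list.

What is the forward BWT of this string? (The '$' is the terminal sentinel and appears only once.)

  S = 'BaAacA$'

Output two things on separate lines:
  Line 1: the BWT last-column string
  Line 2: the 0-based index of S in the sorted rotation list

Answer: Aca$BAa
3

Derivation:
All 7 rotations (rotation i = S[i:]+S[:i]):
  rot[0] = BaAacA$
  rot[1] = aAacA$B
  rot[2] = AacA$Ba
  rot[3] = acA$BaA
  rot[4] = cA$BaAa
  rot[5] = A$BaAac
  rot[6] = $BaAacA
Sorted (with $ < everything):
  sorted[0] = $BaAacA  (last char: 'A')
  sorted[1] = A$BaAac  (last char: 'c')
  sorted[2] = AacA$Ba  (last char: 'a')
  sorted[3] = BaAacA$  (last char: '$')
  sorted[4] = aAacA$B  (last char: 'B')
  sorted[5] = acA$BaA  (last char: 'A')
  sorted[6] = cA$BaAa  (last char: 'a')
Last column: Aca$BAa
Original string S is at sorted index 3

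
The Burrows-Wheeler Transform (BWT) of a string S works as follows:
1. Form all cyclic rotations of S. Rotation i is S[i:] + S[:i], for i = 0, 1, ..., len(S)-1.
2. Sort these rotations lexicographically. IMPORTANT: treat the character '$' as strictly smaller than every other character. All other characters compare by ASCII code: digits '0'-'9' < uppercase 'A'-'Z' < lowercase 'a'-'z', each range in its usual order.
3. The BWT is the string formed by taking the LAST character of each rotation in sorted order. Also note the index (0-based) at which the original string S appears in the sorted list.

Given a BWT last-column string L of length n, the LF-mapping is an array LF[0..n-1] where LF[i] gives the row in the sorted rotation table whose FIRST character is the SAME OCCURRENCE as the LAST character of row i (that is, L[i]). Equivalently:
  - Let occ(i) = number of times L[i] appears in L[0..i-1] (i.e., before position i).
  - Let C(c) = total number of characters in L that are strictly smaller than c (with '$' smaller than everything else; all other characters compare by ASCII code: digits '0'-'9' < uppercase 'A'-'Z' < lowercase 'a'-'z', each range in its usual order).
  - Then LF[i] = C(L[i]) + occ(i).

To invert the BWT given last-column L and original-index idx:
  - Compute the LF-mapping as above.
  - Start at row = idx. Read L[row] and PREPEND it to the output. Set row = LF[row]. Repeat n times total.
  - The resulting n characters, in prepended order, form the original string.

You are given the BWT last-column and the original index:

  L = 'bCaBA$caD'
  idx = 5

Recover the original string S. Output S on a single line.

Answer: aBCADcab$

Derivation:
LF mapping: 7 3 5 2 1 0 8 6 4
Walk LF starting at row 5, prepending L[row]:
  step 1: row=5, L[5]='$', prepend. Next row=LF[5]=0
  step 2: row=0, L[0]='b', prepend. Next row=LF[0]=7
  step 3: row=7, L[7]='a', prepend. Next row=LF[7]=6
  step 4: row=6, L[6]='c', prepend. Next row=LF[6]=8
  step 5: row=8, L[8]='D', prepend. Next row=LF[8]=4
  step 6: row=4, L[4]='A', prepend. Next row=LF[4]=1
  step 7: row=1, L[1]='C', prepend. Next row=LF[1]=3
  step 8: row=3, L[3]='B', prepend. Next row=LF[3]=2
  step 9: row=2, L[2]='a', prepend. Next row=LF[2]=5
Reversed output: aBCADcab$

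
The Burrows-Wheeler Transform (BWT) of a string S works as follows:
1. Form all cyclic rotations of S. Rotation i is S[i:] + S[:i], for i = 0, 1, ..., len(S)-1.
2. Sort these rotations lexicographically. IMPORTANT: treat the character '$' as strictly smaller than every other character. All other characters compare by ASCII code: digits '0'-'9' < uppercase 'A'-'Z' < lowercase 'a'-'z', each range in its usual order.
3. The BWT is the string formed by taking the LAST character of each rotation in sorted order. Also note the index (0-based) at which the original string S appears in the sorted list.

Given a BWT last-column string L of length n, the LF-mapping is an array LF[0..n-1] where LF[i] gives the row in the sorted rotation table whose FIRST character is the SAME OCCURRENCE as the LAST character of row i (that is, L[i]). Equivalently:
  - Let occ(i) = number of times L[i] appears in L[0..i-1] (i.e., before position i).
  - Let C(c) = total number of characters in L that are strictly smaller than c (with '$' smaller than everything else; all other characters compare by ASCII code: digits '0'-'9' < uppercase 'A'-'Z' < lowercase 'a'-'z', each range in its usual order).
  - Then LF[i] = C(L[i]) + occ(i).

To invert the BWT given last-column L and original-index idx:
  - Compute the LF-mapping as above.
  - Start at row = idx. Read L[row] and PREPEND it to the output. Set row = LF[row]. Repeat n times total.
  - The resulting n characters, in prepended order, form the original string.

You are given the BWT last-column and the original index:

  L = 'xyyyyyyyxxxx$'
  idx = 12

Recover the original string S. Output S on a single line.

LF mapping: 1 6 7 8 9 10 11 12 2 3 4 5 0
Walk LF starting at row 12, prepending L[row]:
  step 1: row=12, L[12]='$', prepend. Next row=LF[12]=0
  step 2: row=0, L[0]='x', prepend. Next row=LF[0]=1
  step 3: row=1, L[1]='y', prepend. Next row=LF[1]=6
  step 4: row=6, L[6]='y', prepend. Next row=LF[6]=11
  step 5: row=11, L[11]='x', prepend. Next row=LF[11]=5
  step 6: row=5, L[5]='y', prepend. Next row=LF[5]=10
  step 7: row=10, L[10]='x', prepend. Next row=LF[10]=4
  step 8: row=4, L[4]='y', prepend. Next row=LF[4]=9
  step 9: row=9, L[9]='x', prepend. Next row=LF[9]=3
  step 10: row=3, L[3]='y', prepend. Next row=LF[3]=8
  step 11: row=8, L[8]='x', prepend. Next row=LF[8]=2
  step 12: row=2, L[2]='y', prepend. Next row=LF[2]=7
  step 13: row=7, L[7]='y', prepend. Next row=LF[7]=12
Reversed output: yyxyxyxyxyyx$

Answer: yyxyxyxyxyyx$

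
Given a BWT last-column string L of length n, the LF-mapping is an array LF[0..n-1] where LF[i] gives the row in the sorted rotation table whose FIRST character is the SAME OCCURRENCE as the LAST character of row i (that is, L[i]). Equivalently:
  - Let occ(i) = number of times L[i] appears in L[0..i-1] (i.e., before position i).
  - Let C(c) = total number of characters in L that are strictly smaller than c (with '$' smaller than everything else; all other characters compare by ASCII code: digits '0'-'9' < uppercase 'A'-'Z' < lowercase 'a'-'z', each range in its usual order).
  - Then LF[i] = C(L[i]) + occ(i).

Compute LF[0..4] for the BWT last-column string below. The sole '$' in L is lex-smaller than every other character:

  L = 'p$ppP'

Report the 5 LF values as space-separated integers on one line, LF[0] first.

Char counts: '$':1, 'P':1, 'p':3
C (first-col start): C('$')=0, C('P')=1, C('p')=2
L[0]='p': occ=0, LF[0]=C('p')+0=2+0=2
L[1]='$': occ=0, LF[1]=C('$')+0=0+0=0
L[2]='p': occ=1, LF[2]=C('p')+1=2+1=3
L[3]='p': occ=2, LF[3]=C('p')+2=2+2=4
L[4]='P': occ=0, LF[4]=C('P')+0=1+0=1

Answer: 2 0 3 4 1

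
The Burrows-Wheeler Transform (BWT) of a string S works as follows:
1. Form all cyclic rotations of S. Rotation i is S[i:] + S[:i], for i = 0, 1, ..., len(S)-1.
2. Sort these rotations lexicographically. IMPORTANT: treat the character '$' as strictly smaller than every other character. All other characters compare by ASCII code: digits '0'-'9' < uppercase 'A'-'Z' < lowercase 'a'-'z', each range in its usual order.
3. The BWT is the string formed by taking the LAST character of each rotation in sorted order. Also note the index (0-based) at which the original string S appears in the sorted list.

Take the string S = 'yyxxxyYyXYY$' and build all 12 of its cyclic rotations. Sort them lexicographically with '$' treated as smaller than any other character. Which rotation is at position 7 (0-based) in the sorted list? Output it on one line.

Answer: xyYyXYY$yyxx

Derivation:
All 12 rotations (rotation i = S[i:]+S[:i]):
  rot[0] = yyxxxyYyXYY$
  rot[1] = yxxxyYyXYY$y
  rot[2] = xxxyYyXYY$yy
  rot[3] = xxyYyXYY$yyx
  rot[4] = xyYyXYY$yyxx
  rot[5] = yYyXYY$yyxxx
  rot[6] = YyXYY$yyxxxy
  rot[7] = yXYY$yyxxxyY
  rot[8] = XYY$yyxxxyYy
  rot[9] = YY$yyxxxyYyX
  rot[10] = Y$yyxxxyYyXY
  rot[11] = $yyxxxyYyXYY
Sorted (with $ < everything):
  sorted[0] = $yyxxxyYyXYY
  sorted[1] = XYY$yyxxxyYy
  sorted[2] = Y$yyxxxyYyXY
  sorted[3] = YY$yyxxxyYyX
  sorted[4] = YyXYY$yyxxxy
  sorted[5] = xxxyYyXYY$yy
  sorted[6] = xxyYyXYY$yyx
  sorted[7] = xyYyXYY$yyxx
  sorted[8] = yXYY$yyxxxyY
  sorted[9] = yYyXYY$yyxxx
  sorted[10] = yxxxyYyXYY$y
  sorted[11] = yyxxxyYyXYY$
sorted[7] = xyYyXYY$yyxx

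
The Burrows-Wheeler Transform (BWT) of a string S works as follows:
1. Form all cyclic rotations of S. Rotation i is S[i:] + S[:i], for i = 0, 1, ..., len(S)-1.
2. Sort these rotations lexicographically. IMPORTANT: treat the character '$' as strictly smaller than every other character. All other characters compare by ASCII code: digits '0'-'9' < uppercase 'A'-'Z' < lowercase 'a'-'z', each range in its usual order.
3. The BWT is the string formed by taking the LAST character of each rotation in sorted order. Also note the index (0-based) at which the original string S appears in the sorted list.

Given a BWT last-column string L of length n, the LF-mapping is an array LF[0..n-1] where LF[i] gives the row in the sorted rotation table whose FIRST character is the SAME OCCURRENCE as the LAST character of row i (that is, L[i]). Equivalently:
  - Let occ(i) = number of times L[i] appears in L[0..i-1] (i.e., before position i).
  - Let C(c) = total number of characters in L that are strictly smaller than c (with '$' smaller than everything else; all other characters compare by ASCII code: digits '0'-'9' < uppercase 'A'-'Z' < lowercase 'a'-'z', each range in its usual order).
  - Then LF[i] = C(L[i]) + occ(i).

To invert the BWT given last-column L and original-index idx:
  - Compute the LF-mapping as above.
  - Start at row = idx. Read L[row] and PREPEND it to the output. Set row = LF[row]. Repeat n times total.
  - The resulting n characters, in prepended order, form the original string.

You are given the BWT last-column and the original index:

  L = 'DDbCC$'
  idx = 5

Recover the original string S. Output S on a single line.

LF mapping: 3 4 5 1 2 0
Walk LF starting at row 5, prepending L[row]:
  step 1: row=5, L[5]='$', prepend. Next row=LF[5]=0
  step 2: row=0, L[0]='D', prepend. Next row=LF[0]=3
  step 3: row=3, L[3]='C', prepend. Next row=LF[3]=1
  step 4: row=1, L[1]='D', prepend. Next row=LF[1]=4
  step 5: row=4, L[4]='C', prepend. Next row=LF[4]=2
  step 6: row=2, L[2]='b', prepend. Next row=LF[2]=5
Reversed output: bCDCD$

Answer: bCDCD$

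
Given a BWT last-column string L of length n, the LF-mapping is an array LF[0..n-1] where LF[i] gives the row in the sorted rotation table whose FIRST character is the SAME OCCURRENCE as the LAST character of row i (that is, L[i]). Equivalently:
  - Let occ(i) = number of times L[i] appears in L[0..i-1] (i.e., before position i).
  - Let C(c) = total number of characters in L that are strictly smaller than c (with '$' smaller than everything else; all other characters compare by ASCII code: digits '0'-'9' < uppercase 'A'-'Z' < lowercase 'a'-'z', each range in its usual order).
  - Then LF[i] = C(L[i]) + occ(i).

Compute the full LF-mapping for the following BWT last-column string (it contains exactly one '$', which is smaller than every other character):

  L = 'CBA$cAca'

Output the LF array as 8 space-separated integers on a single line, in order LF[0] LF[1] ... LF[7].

Char counts: '$':1, 'A':2, 'B':1, 'C':1, 'a':1, 'c':2
C (first-col start): C('$')=0, C('A')=1, C('B')=3, C('C')=4, C('a')=5, C('c')=6
L[0]='C': occ=0, LF[0]=C('C')+0=4+0=4
L[1]='B': occ=0, LF[1]=C('B')+0=3+0=3
L[2]='A': occ=0, LF[2]=C('A')+0=1+0=1
L[3]='$': occ=0, LF[3]=C('$')+0=0+0=0
L[4]='c': occ=0, LF[4]=C('c')+0=6+0=6
L[5]='A': occ=1, LF[5]=C('A')+1=1+1=2
L[6]='c': occ=1, LF[6]=C('c')+1=6+1=7
L[7]='a': occ=0, LF[7]=C('a')+0=5+0=5

Answer: 4 3 1 0 6 2 7 5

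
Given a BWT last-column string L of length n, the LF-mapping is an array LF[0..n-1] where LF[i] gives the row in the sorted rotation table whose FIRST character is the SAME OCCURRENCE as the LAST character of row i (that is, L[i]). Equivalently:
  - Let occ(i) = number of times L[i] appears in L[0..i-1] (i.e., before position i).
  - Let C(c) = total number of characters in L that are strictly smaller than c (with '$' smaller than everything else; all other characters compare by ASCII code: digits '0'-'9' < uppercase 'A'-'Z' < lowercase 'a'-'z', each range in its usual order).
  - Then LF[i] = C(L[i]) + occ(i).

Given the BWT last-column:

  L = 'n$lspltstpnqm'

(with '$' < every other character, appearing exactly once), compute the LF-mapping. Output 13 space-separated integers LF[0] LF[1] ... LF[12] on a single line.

Char counts: '$':1, 'l':2, 'm':1, 'n':2, 'p':2, 'q':1, 's':2, 't':2
C (first-col start): C('$')=0, C('l')=1, C('m')=3, C('n')=4, C('p')=6, C('q')=8, C('s')=9, C('t')=11
L[0]='n': occ=0, LF[0]=C('n')+0=4+0=4
L[1]='$': occ=0, LF[1]=C('$')+0=0+0=0
L[2]='l': occ=0, LF[2]=C('l')+0=1+0=1
L[3]='s': occ=0, LF[3]=C('s')+0=9+0=9
L[4]='p': occ=0, LF[4]=C('p')+0=6+0=6
L[5]='l': occ=1, LF[5]=C('l')+1=1+1=2
L[6]='t': occ=0, LF[6]=C('t')+0=11+0=11
L[7]='s': occ=1, LF[7]=C('s')+1=9+1=10
L[8]='t': occ=1, LF[8]=C('t')+1=11+1=12
L[9]='p': occ=1, LF[9]=C('p')+1=6+1=7
L[10]='n': occ=1, LF[10]=C('n')+1=4+1=5
L[11]='q': occ=0, LF[11]=C('q')+0=8+0=8
L[12]='m': occ=0, LF[12]=C('m')+0=3+0=3

Answer: 4 0 1 9 6 2 11 10 12 7 5 8 3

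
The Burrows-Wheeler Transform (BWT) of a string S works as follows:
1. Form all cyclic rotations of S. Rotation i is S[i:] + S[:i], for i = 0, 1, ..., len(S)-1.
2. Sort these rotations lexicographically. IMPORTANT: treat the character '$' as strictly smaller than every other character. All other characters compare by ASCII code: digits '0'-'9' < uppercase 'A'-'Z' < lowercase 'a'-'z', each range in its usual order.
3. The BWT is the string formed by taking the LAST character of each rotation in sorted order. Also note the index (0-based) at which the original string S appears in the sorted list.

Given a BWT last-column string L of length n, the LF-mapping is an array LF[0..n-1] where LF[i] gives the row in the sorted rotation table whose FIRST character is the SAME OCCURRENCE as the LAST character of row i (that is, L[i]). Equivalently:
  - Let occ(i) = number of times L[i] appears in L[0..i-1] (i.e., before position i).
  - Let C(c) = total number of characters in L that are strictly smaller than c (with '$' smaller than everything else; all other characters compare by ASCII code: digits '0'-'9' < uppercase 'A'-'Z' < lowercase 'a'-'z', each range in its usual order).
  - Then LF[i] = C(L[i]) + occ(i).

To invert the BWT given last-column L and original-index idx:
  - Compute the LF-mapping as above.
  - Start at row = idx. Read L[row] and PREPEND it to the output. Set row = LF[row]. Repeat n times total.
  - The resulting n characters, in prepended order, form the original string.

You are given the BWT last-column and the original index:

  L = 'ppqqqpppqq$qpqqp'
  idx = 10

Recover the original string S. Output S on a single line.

Answer: qppqqpppqqqqqpp$

Derivation:
LF mapping: 1 2 8 9 10 3 4 5 11 12 0 13 6 14 15 7
Walk LF starting at row 10, prepending L[row]:
  step 1: row=10, L[10]='$', prepend. Next row=LF[10]=0
  step 2: row=0, L[0]='p', prepend. Next row=LF[0]=1
  step 3: row=1, L[1]='p', prepend. Next row=LF[1]=2
  step 4: row=2, L[2]='q', prepend. Next row=LF[2]=8
  step 5: row=8, L[8]='q', prepend. Next row=LF[8]=11
  step 6: row=11, L[11]='q', prepend. Next row=LF[11]=13
  step 7: row=13, L[13]='q', prepend. Next row=LF[13]=14
  step 8: row=14, L[14]='q', prepend. Next row=LF[14]=15
  step 9: row=15, L[15]='p', prepend. Next row=LF[15]=7
  step 10: row=7, L[7]='p', prepend. Next row=LF[7]=5
  step 11: row=5, L[5]='p', prepend. Next row=LF[5]=3
  step 12: row=3, L[3]='q', prepend. Next row=LF[3]=9
  step 13: row=9, L[9]='q', prepend. Next row=LF[9]=12
  step 14: row=12, L[12]='p', prepend. Next row=LF[12]=6
  step 15: row=6, L[6]='p', prepend. Next row=LF[6]=4
  step 16: row=4, L[4]='q', prepend. Next row=LF[4]=10
Reversed output: qppqqpppqqqqqpp$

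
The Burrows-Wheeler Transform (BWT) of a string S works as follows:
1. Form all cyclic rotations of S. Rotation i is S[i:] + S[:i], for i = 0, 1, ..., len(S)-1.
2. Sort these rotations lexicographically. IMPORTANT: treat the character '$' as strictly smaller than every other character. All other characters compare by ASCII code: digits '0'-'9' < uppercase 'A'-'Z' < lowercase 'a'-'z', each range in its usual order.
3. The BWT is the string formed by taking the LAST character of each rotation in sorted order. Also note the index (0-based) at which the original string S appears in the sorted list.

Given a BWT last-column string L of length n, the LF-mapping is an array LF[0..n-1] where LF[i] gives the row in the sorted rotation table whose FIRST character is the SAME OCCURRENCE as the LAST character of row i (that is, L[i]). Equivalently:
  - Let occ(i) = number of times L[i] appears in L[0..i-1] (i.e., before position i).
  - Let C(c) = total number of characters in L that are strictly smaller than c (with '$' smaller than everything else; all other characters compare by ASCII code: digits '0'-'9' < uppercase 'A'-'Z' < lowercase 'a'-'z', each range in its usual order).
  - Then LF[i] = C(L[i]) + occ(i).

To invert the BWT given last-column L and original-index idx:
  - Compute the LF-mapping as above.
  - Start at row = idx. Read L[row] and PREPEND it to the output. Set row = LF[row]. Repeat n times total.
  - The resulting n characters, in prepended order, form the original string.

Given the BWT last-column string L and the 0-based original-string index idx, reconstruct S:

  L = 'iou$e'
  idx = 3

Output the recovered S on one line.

Answer: oeui$

Derivation:
LF mapping: 2 3 4 0 1
Walk LF starting at row 3, prepending L[row]:
  step 1: row=3, L[3]='$', prepend. Next row=LF[3]=0
  step 2: row=0, L[0]='i', prepend. Next row=LF[0]=2
  step 3: row=2, L[2]='u', prepend. Next row=LF[2]=4
  step 4: row=4, L[4]='e', prepend. Next row=LF[4]=1
  step 5: row=1, L[1]='o', prepend. Next row=LF[1]=3
Reversed output: oeui$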